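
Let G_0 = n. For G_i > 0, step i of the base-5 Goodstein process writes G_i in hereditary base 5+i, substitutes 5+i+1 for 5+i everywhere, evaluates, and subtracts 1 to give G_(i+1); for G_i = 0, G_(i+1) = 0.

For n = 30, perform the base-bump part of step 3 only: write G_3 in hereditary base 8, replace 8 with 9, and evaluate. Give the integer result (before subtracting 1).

84

step 0: 30 = 5^2 + 5; sub 6 for 5: 6^2 + 6; = 42; G_1 = 42−1 = 41
step 1: 41 = 6^2 + 5; sub 7 for 6: 7^2 + 5; = 54; G_2 = 54−1 = 53
step 2: 53 = 7^2 + 4; sub 8 for 7: 8^2 + 4; = 68; G_3 = 68−1 = 67
step 3: 67 = 8^2 + 3; sub 9 for 8: 9^2 + 3; = 84; G_4 = 84−1 = 83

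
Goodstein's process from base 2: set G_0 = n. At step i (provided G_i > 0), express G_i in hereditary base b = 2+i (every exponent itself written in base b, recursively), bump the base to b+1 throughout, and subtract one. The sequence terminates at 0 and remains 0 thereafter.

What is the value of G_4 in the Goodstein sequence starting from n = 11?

11 —HB2→ 2^(2 + 1) + 2 + 1 —bump→ 3^(3 + 1) + 3 + 1 = 85 —(−1)→ 84
84 —HB3→ 3^(3 + 1) + 3 —bump→ 4^(4 + 1) + 4 = 1028 —(−1)→ 1027
1027 —HB4→ 4^(4 + 1) + 3 —bump→ 5^(5 + 1) + 3 = 15628 —(−1)→ 15627
15627 —HB5→ 5^(5 + 1) + 2 —bump→ 6^(6 + 1) + 2 = 279938 —(−1)→ 279937
279937 —HB6→ 6^(6 + 1) + 1 —bump→ 7^(7 + 1) + 1 = 5764802 —(−1)→ 5764801

279937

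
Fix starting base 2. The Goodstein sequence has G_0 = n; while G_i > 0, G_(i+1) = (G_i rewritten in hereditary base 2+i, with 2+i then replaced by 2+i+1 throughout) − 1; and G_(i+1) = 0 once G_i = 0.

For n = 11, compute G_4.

[0] 11 ≡ 2^(2 + 1) + 2 + 1 (base 2). Lift 3: 85. −1: 84.
[1] 84 ≡ 3^(3 + 1) + 3 (base 3). Lift 4: 1028. −1: 1027.
[2] 1027 ≡ 4^(4 + 1) + 3 (base 4). Lift 5: 15628. −1: 15627.
[3] 15627 ≡ 5^(5 + 1) + 2 (base 5). Lift 6: 279938. −1: 279937.
[4] 279937 ≡ 6^(6 + 1) + 1 (base 6). Lift 7: 5764802. −1: 5764801.

279937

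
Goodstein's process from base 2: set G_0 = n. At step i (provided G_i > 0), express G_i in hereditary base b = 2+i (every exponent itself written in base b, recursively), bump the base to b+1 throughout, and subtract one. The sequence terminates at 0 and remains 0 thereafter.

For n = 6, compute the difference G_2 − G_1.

228

base 2: 6 = 2^2 + 2; at 3: 3^3 + 3 = 30; next = 29
base 3: 29 = 3^3 + 2; at 4: 4^4 + 2 = 258; next = 257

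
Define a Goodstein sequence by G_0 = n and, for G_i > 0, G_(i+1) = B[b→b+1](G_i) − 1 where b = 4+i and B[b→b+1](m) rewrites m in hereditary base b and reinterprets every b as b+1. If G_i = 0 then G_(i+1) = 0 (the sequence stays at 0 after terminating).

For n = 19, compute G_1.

(0) 19|_4 = 4^2 + 3 ↦ 5^2 + 3|_5 = 28 ⇒ 27
(1) 27|_5 = 5^2 + 2 ↦ 6^2 + 2|_6 = 38 ⇒ 37

27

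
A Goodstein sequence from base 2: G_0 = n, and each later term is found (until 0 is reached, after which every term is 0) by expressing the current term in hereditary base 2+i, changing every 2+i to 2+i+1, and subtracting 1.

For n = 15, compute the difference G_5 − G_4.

6261751

G_0=15  [base 2] 2^(2 + 1) + 2^2 + 2 + 1  →[2↦3]→  3^(3 + 1) + 3^3 + 3 + 1 = 112  −1 ⇒ G_1=111
G_1=111  [base 3] 3^(3 + 1) + 3^3 + 3  →[3↦4]→  4^(4 + 1) + 4^4 + 4 = 1284  −1 ⇒ G_2=1283
G_2=1283  [base 4] 4^(4 + 1) + 4^4 + 3  →[4↦5]→  5^(5 + 1) + 5^5 + 3 = 18753  −1 ⇒ G_3=18752
G_3=18752  [base 5] 5^(5 + 1) + 5^5 + 2  →[5↦6]→  6^(6 + 1) + 6^6 + 2 = 326594  −1 ⇒ G_4=326593
G_4=326593  [base 6] 6^(6 + 1) + 6^6 + 1  →[6↦7]→  7^(7 + 1) + 7^7 + 1 = 6588345  −1 ⇒ G_5=6588344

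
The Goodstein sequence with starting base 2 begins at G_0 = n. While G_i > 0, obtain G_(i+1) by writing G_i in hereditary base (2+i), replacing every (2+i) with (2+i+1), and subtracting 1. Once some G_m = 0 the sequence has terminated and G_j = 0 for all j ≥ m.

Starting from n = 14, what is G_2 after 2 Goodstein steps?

base 2: 14 = 2^(2 + 1) + 2^2 + 2; at 3: 3^(3 + 1) + 3^3 + 3 = 111; next = 110
base 3: 110 = 3^(3 + 1) + 3^3 + 2; at 4: 4^(4 + 1) + 4^4 + 2 = 1282; next = 1281
base 4: 1281 = 4^(4 + 1) + 4^4 + 1; at 5: 5^(5 + 1) + 5^5 + 1 = 18751; next = 18750

1281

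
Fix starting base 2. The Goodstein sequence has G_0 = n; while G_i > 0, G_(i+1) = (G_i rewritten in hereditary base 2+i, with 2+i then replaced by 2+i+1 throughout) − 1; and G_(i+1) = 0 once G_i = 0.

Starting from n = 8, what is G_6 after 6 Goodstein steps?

8 —HB2→ 2^(2 + 1) —bump→ 3^(3 + 1) = 81 —(−1)→ 80
80 —HB3→ 2·3^3 + 2·3^2 + 2·3 + 2 —bump→ 2·4^4 + 2·4^2 + 2·4 + 2 = 554 —(−1)→ 553
553 —HB4→ 2·4^4 + 2·4^2 + 2·4 + 1 —bump→ 2·5^5 + 2·5^2 + 2·5 + 1 = 6311 —(−1)→ 6310
6310 —HB5→ 2·5^5 + 2·5^2 + 2·5 —bump→ 2·6^6 + 2·6^2 + 2·6 = 93396 —(−1)→ 93395
93395 —HB6→ 2·6^6 + 2·6^2 + 6 + 5 —bump→ 2·7^7 + 2·7^2 + 7 + 5 = 1647196 —(−1)→ 1647195
1647195 —HB7→ 2·7^7 + 2·7^2 + 7 + 4 —bump→ 2·8^8 + 2·8^2 + 8 + 4 = 33554572 —(−1)→ 33554571
33554571 —HB8→ 2·8^8 + 2·8^2 + 8 + 3 —bump→ 2·9^9 + 2·9^2 + 9 + 3 = 774841152 —(−1)→ 774841151

33554571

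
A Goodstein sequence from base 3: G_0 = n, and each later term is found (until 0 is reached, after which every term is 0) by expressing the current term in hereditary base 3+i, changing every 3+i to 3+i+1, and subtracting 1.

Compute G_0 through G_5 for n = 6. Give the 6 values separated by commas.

i=0: 6 = 2·3 (b=3); 3→4: 2·4 = 8; 8−1 = 7
i=1: 7 = 4 + 3 (b=4); 4→5: 5 + 3 = 8; 8−1 = 7
i=2: 7 = 5 + 2 (b=5); 5→6: 6 + 2 = 8; 8−1 = 7
i=3: 7 = 6 + 1 (b=6); 6→7: 7 + 1 = 8; 8−1 = 7
i=4: 7 = 7 (b=7); 7→8: 8 = 8; 8−1 = 7

6, 7, 7, 7, 7, 7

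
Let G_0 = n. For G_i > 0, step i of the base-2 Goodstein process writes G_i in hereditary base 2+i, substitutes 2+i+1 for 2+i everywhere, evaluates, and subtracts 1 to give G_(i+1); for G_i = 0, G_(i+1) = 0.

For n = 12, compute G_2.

G_0 = 12. HB_2(12) = 2^(2 + 1) + 2^2. Bump = 108. G_1 = 107.
G_1 = 107. HB_3(107) = 3^(3 + 1) + 2·3^2 + 2·3 + 2. Bump = 1066. G_2 = 1065.

1065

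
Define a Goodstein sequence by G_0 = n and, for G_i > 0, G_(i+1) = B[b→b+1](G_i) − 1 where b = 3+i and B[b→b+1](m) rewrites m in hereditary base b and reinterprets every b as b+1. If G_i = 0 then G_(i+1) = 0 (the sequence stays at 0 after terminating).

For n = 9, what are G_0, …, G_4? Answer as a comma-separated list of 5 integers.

9, 15, 17, 19, 21

9 —HB3→ 3^2 —bump→ 4^2 = 16 —(−1)→ 15
15 —HB4→ 3·4 + 3 —bump→ 3·5 + 3 = 18 —(−1)→ 17
17 —HB5→ 3·5 + 2 —bump→ 3·6 + 2 = 20 —(−1)→ 19
19 —HB6→ 3·6 + 1 —bump→ 3·7 + 1 = 22 —(−1)→ 21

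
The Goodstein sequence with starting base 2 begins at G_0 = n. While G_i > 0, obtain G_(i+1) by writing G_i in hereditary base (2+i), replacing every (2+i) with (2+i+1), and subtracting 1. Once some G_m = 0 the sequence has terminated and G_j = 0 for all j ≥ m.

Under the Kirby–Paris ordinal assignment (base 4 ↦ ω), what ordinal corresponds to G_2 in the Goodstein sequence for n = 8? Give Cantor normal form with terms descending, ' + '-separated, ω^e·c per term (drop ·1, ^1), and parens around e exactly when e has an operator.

G_0 = 8. HB_2(8) = 2^(2 + 1). Bump = 81. G_1 = 80.
G_1 = 80. HB_3(80) = 2·3^3 + 2·3^2 + 2·3 + 2. Bump = 554. G_2 = 553.

ω^ω·2 + ω^2·2 + ω·2 + 1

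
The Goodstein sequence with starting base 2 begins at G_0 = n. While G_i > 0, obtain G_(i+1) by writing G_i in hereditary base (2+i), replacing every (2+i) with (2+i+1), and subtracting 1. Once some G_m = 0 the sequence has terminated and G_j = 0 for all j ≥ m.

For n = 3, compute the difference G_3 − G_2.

-1

3 —HB2→ 2 + 1 —bump→ 3 + 1 = 4 —(−1)→ 3
3 —HB3→ 3 —bump→ 4 = 4 —(−1)→ 3
3 —HB4→ 3 —bump→ 3 = 3 —(−1)→ 2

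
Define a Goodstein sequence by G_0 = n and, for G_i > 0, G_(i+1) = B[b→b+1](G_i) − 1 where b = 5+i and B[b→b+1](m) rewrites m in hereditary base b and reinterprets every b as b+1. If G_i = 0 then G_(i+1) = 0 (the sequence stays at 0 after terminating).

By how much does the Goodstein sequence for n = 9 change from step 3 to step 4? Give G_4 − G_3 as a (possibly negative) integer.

[0] 9 ≡ 5 + 4 (base 5). Lift 6: 10. −1: 9.
[1] 9 ≡ 6 + 3 (base 6). Lift 7: 10. −1: 9.
[2] 9 ≡ 7 + 2 (base 7). Lift 8: 10. −1: 9.
[3] 9 ≡ 8 + 1 (base 8). Lift 9: 10. −1: 9.

0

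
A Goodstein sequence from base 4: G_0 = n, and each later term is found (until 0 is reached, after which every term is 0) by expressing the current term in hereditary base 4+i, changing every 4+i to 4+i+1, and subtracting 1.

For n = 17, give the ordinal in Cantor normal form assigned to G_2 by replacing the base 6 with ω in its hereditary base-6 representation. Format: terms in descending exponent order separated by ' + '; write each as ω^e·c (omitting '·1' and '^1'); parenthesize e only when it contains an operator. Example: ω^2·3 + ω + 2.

ω·5 + 5

i=0: 17 = 4^2 + 1 (b=4); 4→5: 5^2 + 1 = 26; 26−1 = 25
i=1: 25 = 5^2 (b=5); 5→6: 6^2 = 36; 36−1 = 35
i=2: 35 = 5·6 + 5 (b=6); 6→7: 5·7 + 5 = 40; 40−1 = 39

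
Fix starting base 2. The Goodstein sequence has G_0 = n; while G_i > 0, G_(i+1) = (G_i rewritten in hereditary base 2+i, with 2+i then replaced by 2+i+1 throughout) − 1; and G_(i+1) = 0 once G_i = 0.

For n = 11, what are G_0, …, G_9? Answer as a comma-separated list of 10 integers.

11, 84, 1027, 15627, 279937, 5764801, 134217727, 2749609302, 70077777775, 1997331745490

step 0: 11 = 2^(2 + 1) + 2 + 1; sub 3 for 2: 3^(3 + 1) + 3 + 1; = 85; G_1 = 85−1 = 84
step 1: 84 = 3^(3 + 1) + 3; sub 4 for 3: 4^(4 + 1) + 4; = 1028; G_2 = 1028−1 = 1027
step 2: 1027 = 4^(4 + 1) + 3; sub 5 for 4: 5^(5 + 1) + 3; = 15628; G_3 = 15628−1 = 15627
step 3: 15627 = 5^(5 + 1) + 2; sub 6 for 5: 6^(6 + 1) + 2; = 279938; G_4 = 279938−1 = 279937
step 4: 279937 = 6^(6 + 1) + 1; sub 7 for 6: 7^(7 + 1) + 1; = 5764802; G_5 = 5764802−1 = 5764801
step 5: 5764801 = 7^(7 + 1); sub 8 for 7: 8^(8 + 1); = 134217728; G_6 = 134217728−1 = 134217727
step 6: 134217727 = 7·8^8 + 7·8^7 + 7·8^6 + 7·8^5 + 7·8^4 + 7·8^3 + 7·8^2 + 7·8 + 7; sub 9 for 8: 7·9^9 + 7·9^7 + 7·9^6 + 7·9^5 + 7·9^4 + 7·9^3 + 7·9^2 + 7·9 + 7; = 2749609303; G_7 = 2749609303−1 = 2749609302
step 7: 2749609302 = 7·9^9 + 7·9^7 + 7·9^6 + 7·9^5 + 7·9^4 + 7·9^3 + 7·9^2 + 7·9 + 6; sub 10 for 9: 7·10^10 + 7·10^7 + 7·10^6 + 7·10^5 + 7·10^4 + 7·10^3 + 7·10^2 + 7·10 + 6; = 70077777776; G_8 = 70077777776−1 = 70077777775
step 8: 70077777775 = 7·10^10 + 7·10^7 + 7·10^6 + 7·10^5 + 7·10^4 + 7·10^3 + 7·10^2 + 7·10 + 5; sub 11 for 10: 7·11^11 + 7·11^7 + 7·11^6 + 7·11^5 + 7·11^4 + 7·11^3 + 7·11^2 + 7·11 + 5; = 1997331745491; G_9 = 1997331745491−1 = 1997331745490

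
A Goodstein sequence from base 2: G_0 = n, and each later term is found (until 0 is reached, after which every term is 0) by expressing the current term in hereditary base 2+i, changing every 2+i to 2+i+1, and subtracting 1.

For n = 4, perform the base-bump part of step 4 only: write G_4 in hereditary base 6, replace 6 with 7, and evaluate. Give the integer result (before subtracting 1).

G_0=4  [base 2] 2^2  →[2↦3]→  3^3 = 27  −1 ⇒ G_1=26
G_1=26  [base 3] 2·3^2 + 2·3 + 2  →[3↦4]→  2·4^2 + 2·4 + 2 = 42  −1 ⇒ G_2=41
G_2=41  [base 4] 2·4^2 + 2·4 + 1  →[4↦5]→  2·5^2 + 2·5 + 1 = 61  −1 ⇒ G_3=60
G_3=60  [base 5] 2·5^2 + 2·5  →[5↦6]→  2·6^2 + 2·6 = 84  −1 ⇒ G_4=83
G_4=83  [base 6] 2·6^2 + 6 + 5  →[6↦7]→  2·7^2 + 7 + 5 = 110  −1 ⇒ G_5=109

110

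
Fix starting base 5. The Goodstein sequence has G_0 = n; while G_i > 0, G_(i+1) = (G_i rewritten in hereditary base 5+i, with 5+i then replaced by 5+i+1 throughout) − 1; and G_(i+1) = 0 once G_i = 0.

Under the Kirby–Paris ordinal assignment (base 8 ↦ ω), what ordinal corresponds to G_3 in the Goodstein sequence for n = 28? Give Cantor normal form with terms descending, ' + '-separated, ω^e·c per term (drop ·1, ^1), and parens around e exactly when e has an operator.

base 5: 28 = 5^2 + 3; at 6: 6^2 + 3 = 39; next = 38
base 6: 38 = 6^2 + 2; at 7: 7^2 + 2 = 51; next = 50
base 7: 50 = 7^2 + 1; at 8: 8^2 + 1 = 65; next = 64

ω^2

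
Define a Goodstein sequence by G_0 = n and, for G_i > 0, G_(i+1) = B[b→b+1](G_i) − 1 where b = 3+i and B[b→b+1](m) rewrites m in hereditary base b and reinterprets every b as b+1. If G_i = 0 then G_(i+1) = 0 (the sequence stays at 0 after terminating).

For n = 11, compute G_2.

G_0 = 11. HB_3(11) = 3^2 + 2. Bump = 18. G_1 = 17.
G_1 = 17. HB_4(17) = 4^2 + 1. Bump = 26. G_2 = 25.

25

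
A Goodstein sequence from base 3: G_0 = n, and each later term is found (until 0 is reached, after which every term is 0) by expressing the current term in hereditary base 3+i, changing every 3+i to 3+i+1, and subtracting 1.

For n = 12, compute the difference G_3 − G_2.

i=0: 12 = 3^2 + 3 (b=3); 3→4: 4^2 + 4 = 20; 20−1 = 19
i=1: 19 = 4^2 + 3 (b=4); 4→5: 5^2 + 3 = 28; 28−1 = 27
i=2: 27 = 5^2 + 2 (b=5); 5→6: 6^2 + 2 = 38; 38−1 = 37

10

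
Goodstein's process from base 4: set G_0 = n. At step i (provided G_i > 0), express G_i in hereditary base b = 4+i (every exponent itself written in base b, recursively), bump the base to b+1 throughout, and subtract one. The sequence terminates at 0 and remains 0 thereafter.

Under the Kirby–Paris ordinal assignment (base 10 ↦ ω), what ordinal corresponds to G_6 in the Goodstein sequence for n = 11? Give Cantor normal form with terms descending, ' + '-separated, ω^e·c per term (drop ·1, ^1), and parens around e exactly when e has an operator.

ω + 5

i=0: 11 = 2·4 + 3 (b=4); 4→5: 2·5 + 3 = 13; 13−1 = 12
i=1: 12 = 2·5 + 2 (b=5); 5→6: 2·6 + 2 = 14; 14−1 = 13
i=2: 13 = 2·6 + 1 (b=6); 6→7: 2·7 + 1 = 15; 15−1 = 14
i=3: 14 = 2·7 (b=7); 7→8: 2·8 = 16; 16−1 = 15
i=4: 15 = 8 + 7 (b=8); 8→9: 9 + 7 = 16; 16−1 = 15
i=5: 15 = 9 + 6 (b=9); 9→10: 10 + 6 = 16; 16−1 = 15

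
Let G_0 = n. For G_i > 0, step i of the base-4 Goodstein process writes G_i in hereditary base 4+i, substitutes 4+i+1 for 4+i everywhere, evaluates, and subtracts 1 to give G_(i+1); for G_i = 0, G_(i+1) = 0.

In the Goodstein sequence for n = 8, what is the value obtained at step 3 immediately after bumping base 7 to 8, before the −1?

10

(0) 8|_4 = 2·4 ↦ 2·5|_5 = 10 ⇒ 9
(1) 9|_5 = 5 + 4 ↦ 6 + 4|_6 = 10 ⇒ 9
(2) 9|_6 = 6 + 3 ↦ 7 + 3|_7 = 10 ⇒ 9
(3) 9|_7 = 7 + 2 ↦ 8 + 2|_8 = 10 ⇒ 9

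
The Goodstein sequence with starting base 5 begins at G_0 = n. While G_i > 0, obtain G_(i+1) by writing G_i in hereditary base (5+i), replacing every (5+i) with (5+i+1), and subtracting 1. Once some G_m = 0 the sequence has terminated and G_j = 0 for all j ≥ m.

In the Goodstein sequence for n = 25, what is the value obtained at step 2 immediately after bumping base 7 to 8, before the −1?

i=0: 25 = 5^2 (b=5); 5→6: 6^2 = 36; 36−1 = 35
i=1: 35 = 5·6 + 5 (b=6); 6→7: 5·7 + 5 = 40; 40−1 = 39

44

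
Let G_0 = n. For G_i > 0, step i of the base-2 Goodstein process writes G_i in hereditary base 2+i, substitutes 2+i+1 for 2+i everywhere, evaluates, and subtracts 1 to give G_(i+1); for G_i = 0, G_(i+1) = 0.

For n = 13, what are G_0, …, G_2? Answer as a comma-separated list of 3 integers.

13, 108, 1279

G_0 = 13. HB_2(13) = 2^(2 + 1) + 2^2 + 1. Bump = 109. G_1 = 108.
G_1 = 108. HB_3(108) = 3^(3 + 1) + 3^3. Bump = 1280. G_2 = 1279.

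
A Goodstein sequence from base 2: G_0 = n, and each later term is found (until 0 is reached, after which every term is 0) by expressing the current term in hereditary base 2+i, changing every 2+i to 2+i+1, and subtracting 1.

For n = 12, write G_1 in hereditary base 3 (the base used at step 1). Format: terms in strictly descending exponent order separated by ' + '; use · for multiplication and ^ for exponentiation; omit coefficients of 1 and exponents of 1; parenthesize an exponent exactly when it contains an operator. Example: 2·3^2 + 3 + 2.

3^(3 + 1) + 2·3^2 + 2·3 + 2

base 2: 12 = 2^(2 + 1) + 2^2; at 3: 3^(3 + 1) + 3^3 = 108; next = 107
base 3: 107 = 3^(3 + 1) + 2·3^2 + 2·3 + 2; at 4: 4^(4 + 1) + 2·4^2 + 2·4 + 2 = 1066; next = 1065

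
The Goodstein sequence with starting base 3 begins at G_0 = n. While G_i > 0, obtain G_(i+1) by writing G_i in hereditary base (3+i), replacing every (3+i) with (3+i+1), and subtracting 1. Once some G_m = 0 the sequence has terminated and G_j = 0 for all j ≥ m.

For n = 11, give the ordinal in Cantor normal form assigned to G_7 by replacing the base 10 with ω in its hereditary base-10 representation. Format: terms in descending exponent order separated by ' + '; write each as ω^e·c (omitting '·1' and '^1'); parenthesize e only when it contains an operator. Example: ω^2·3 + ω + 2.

base 3: 11 = 3^2 + 2; at 4: 4^2 + 2 = 18; next = 17
base 4: 17 = 4^2 + 1; at 5: 5^2 + 1 = 26; next = 25
base 5: 25 = 5^2; at 6: 6^2 = 36; next = 35
base 6: 35 = 5·6 + 5; at 7: 5·7 + 5 = 40; next = 39
base 7: 39 = 5·7 + 4; at 8: 5·8 + 4 = 44; next = 43
base 8: 43 = 5·8 + 3; at 9: 5·9 + 3 = 48; next = 47
base 9: 47 = 5·9 + 2; at 10: 5·10 + 2 = 52; next = 51

ω·5 + 1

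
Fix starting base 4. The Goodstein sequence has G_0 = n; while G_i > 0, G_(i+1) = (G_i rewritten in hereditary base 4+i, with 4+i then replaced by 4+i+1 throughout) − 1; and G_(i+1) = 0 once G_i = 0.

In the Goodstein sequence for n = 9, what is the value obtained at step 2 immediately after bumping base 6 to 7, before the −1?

12

9 —HB4→ 2·4 + 1 —bump→ 2·5 + 1 = 11 —(−1)→ 10
10 —HB5→ 2·5 —bump→ 2·6 = 12 —(−1)→ 11
11 —HB6→ 6 + 5 —bump→ 7 + 5 = 12 —(−1)→ 11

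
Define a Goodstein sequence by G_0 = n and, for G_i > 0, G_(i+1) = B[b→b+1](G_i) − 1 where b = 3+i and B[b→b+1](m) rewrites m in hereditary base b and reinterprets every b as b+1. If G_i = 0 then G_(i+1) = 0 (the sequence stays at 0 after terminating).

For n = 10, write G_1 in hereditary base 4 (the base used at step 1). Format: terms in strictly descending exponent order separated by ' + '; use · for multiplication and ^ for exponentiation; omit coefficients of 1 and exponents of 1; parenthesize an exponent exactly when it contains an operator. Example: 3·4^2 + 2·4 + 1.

4^2

(0) 10|_3 = 3^2 + 1 ↦ 4^2 + 1|_4 = 17 ⇒ 16
(1) 16|_4 = 4^2 ↦ 5^2|_5 = 25 ⇒ 24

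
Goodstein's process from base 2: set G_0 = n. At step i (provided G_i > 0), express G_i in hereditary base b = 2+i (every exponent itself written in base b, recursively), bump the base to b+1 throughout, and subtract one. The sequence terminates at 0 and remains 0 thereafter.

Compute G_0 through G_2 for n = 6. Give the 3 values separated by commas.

6, 29, 257

(0) 6|_2 = 2^2 + 2 ↦ 3^3 + 3|_3 = 30 ⇒ 29
(1) 29|_3 = 3^3 + 2 ↦ 4^4 + 2|_4 = 258 ⇒ 257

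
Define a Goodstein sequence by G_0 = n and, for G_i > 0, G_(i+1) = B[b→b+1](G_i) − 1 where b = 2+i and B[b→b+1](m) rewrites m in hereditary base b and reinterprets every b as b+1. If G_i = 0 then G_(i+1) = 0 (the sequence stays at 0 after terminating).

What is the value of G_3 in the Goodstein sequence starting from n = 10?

i=0: 10 = 2^(2 + 1) + 2 (b=2); 2→3: 3^(3 + 1) + 3 = 84; 84−1 = 83
i=1: 83 = 3^(3 + 1) + 2 (b=3); 3→4: 4^(4 + 1) + 2 = 1026; 1026−1 = 1025
i=2: 1025 = 4^(4 + 1) + 1 (b=4); 4→5: 5^(5 + 1) + 1 = 15626; 15626−1 = 15625
i=3: 15625 = 5^(5 + 1) (b=5); 5→6: 6^(6 + 1) = 279936; 279936−1 = 279935

15625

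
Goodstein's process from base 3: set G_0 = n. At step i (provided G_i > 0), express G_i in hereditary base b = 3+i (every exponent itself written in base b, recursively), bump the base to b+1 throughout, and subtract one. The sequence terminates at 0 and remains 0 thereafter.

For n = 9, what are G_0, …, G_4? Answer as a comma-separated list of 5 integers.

9, 15, 17, 19, 21

i=0: 9 = 3^2 (b=3); 3→4: 4^2 = 16; 16−1 = 15
i=1: 15 = 3·4 + 3 (b=4); 4→5: 3·5 + 3 = 18; 18−1 = 17
i=2: 17 = 3·5 + 2 (b=5); 5→6: 3·6 + 2 = 20; 20−1 = 19
i=3: 19 = 3·6 + 1 (b=6); 6→7: 3·7 + 1 = 22; 22−1 = 21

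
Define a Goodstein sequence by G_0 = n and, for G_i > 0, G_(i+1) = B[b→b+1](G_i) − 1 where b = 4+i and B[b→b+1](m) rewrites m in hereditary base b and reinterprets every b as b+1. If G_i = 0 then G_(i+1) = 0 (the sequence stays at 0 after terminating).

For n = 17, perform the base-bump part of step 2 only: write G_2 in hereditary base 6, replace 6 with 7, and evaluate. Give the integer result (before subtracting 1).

[0] 17 ≡ 4^2 + 1 (base 4). Lift 5: 26. −1: 25.
[1] 25 ≡ 5^2 (base 5). Lift 6: 36. −1: 35.
[2] 35 ≡ 5·6 + 5 (base 6). Lift 7: 40. −1: 39.

40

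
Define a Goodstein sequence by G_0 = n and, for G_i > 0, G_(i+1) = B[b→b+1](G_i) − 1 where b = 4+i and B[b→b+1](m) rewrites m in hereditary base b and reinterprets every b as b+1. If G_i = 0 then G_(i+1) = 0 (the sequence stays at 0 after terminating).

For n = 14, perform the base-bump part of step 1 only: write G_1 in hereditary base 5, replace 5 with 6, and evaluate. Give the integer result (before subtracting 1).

G_0 = 14. HB_4(14) = 3·4 + 2. Bump = 17. G_1 = 16.
G_1 = 16. HB_5(16) = 3·5 + 1. Bump = 19. G_2 = 18.

19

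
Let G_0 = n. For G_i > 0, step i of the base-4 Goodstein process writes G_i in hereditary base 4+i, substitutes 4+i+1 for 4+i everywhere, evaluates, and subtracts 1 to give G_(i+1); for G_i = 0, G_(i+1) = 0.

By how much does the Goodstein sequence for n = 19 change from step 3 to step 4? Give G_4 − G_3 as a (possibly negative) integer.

14

(0) 19|_4 = 4^2 + 3 ↦ 5^2 + 3|_5 = 28 ⇒ 27
(1) 27|_5 = 5^2 + 2 ↦ 6^2 + 2|_6 = 38 ⇒ 37
(2) 37|_6 = 6^2 + 1 ↦ 7^2 + 1|_7 = 50 ⇒ 49
(3) 49|_7 = 7^2 ↦ 8^2|_8 = 64 ⇒ 63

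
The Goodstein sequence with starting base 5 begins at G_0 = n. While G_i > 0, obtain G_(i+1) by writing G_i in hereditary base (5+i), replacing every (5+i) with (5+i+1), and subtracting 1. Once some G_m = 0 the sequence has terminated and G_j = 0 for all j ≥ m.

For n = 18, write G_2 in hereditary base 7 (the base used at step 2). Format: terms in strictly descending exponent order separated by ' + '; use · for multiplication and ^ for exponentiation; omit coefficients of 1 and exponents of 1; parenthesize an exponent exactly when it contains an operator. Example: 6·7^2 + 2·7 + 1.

G_0=18  [base 5] 3·5 + 3  →[5↦6]→  3·6 + 3 = 21  −1 ⇒ G_1=20
G_1=20  [base 6] 3·6 + 2  →[6↦7]→  3·7 + 2 = 23  −1 ⇒ G_2=22
G_2=22  [base 7] 3·7 + 1  →[7↦8]→  3·8 + 1 = 25  −1 ⇒ G_3=24

3·7 + 1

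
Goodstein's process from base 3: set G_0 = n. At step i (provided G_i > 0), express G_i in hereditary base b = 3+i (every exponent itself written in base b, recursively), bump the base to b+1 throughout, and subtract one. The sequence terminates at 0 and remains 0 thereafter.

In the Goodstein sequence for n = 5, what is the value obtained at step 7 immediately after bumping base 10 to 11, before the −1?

1

i=0: 5 = 3 + 2 (b=3); 3→4: 4 + 2 = 6; 6−1 = 5
i=1: 5 = 4 + 1 (b=4); 4→5: 5 + 1 = 6; 6−1 = 5
i=2: 5 = 5 (b=5); 5→6: 6 = 6; 6−1 = 5
i=3: 5 = 5 (b=6); 6→7: 5 = 5; 5−1 = 4
i=4: 4 = 4 (b=7); 7→8: 4 = 4; 4−1 = 3
i=5: 3 = 3 (b=8); 8→9: 3 = 3; 3−1 = 2
i=6: 2 = 2 (b=9); 9→10: 2 = 2; 2−1 = 1
i=7: 1 = 1 (b=10); 10→11: 1 = 1; 1−1 = 0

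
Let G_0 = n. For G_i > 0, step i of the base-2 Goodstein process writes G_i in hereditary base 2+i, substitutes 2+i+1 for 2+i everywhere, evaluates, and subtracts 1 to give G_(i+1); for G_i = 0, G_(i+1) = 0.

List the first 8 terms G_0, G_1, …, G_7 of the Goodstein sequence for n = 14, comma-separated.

14, 110, 1281, 18750, 326591, 5862840, 134404971, 3487116548

step 0: 14 = 2^(2 + 1) + 2^2 + 2; sub 3 for 2: 3^(3 + 1) + 3^3 + 3; = 111; G_1 = 111−1 = 110
step 1: 110 = 3^(3 + 1) + 3^3 + 2; sub 4 for 3: 4^(4 + 1) + 4^4 + 2; = 1282; G_2 = 1282−1 = 1281
step 2: 1281 = 4^(4 + 1) + 4^4 + 1; sub 5 for 4: 5^(5 + 1) + 5^5 + 1; = 18751; G_3 = 18751−1 = 18750
step 3: 18750 = 5^(5 + 1) + 5^5; sub 6 for 5: 6^(6 + 1) + 6^6; = 326592; G_4 = 326592−1 = 326591
step 4: 326591 = 6^(6 + 1) + 5·6^5 + 5·6^4 + 5·6^3 + 5·6^2 + 5·6 + 5; sub 7 for 6: 7^(7 + 1) + 5·7^5 + 5·7^4 + 5·7^3 + 5·7^2 + 5·7 + 5; = 5862841; G_5 = 5862841−1 = 5862840
step 5: 5862840 = 7^(7 + 1) + 5·7^5 + 5·7^4 + 5·7^3 + 5·7^2 + 5·7 + 4; sub 8 for 7: 8^(8 + 1) + 5·8^5 + 5·8^4 + 5·8^3 + 5·8^2 + 5·8 + 4; = 134404972; G_6 = 134404972−1 = 134404971
step 6: 134404971 = 8^(8 + 1) + 5·8^5 + 5·8^4 + 5·8^3 + 5·8^2 + 5·8 + 3; sub 9 for 8: 9^(9 + 1) + 5·9^5 + 5·9^4 + 5·9^3 + 5·9^2 + 5·9 + 3; = 3487116549; G_7 = 3487116549−1 = 3487116548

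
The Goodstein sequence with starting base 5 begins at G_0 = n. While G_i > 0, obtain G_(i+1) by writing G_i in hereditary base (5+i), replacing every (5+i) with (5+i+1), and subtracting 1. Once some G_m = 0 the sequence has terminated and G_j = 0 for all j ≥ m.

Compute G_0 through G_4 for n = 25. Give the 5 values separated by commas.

25, 35, 39, 43, 47

25 —HB5→ 5^2 —bump→ 6^2 = 36 —(−1)→ 35
35 —HB6→ 5·6 + 5 —bump→ 5·7 + 5 = 40 —(−1)→ 39
39 —HB7→ 5·7 + 4 —bump→ 5·8 + 4 = 44 —(−1)→ 43
43 —HB8→ 5·8 + 3 —bump→ 5·9 + 3 = 48 —(−1)→ 47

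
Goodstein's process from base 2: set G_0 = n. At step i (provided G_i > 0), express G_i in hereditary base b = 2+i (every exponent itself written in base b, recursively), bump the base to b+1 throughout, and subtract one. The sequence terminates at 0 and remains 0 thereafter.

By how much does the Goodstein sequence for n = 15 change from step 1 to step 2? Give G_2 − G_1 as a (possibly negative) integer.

step 0: 15 = 2^(2 + 1) + 2^2 + 2 + 1; sub 3 for 2: 3^(3 + 1) + 3^3 + 3 + 1; = 112; G_1 = 112−1 = 111
step 1: 111 = 3^(3 + 1) + 3^3 + 3; sub 4 for 3: 4^(4 + 1) + 4^4 + 4; = 1284; G_2 = 1284−1 = 1283

1172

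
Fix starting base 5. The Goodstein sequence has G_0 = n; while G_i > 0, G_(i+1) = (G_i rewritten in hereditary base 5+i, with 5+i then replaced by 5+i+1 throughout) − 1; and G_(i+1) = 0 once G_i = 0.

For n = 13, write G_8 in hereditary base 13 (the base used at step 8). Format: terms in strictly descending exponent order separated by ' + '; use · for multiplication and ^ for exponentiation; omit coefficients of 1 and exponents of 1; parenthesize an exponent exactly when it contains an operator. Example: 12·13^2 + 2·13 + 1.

[0] 13 ≡ 2·5 + 3 (base 5). Lift 6: 15. −1: 14.
[1] 14 ≡ 2·6 + 2 (base 6). Lift 7: 16. −1: 15.
[2] 15 ≡ 2·7 + 1 (base 7). Lift 8: 17. −1: 16.
[3] 16 ≡ 2·8 (base 8). Lift 9: 18. −1: 17.
[4] 17 ≡ 9 + 8 (base 9). Lift 10: 18. −1: 17.
[5] 17 ≡ 10 + 7 (base 10). Lift 11: 18. −1: 17.
[6] 17 ≡ 11 + 6 (base 11). Lift 12: 18. −1: 17.
[7] 17 ≡ 12 + 5 (base 12). Lift 13: 18. −1: 17.
[8] 17 ≡ 13 + 4 (base 13). Lift 14: 18. −1: 17.

13 + 4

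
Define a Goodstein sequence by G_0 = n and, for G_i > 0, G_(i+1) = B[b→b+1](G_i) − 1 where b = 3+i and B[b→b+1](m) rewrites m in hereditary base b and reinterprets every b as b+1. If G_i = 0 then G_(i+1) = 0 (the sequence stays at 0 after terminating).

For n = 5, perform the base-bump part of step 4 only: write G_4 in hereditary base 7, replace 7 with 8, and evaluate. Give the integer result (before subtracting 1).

G_0=5  [base 3] 3 + 2  →[3↦4]→  4 + 2 = 6  −1 ⇒ G_1=5
G_1=5  [base 4] 4 + 1  →[4↦5]→  5 + 1 = 6  −1 ⇒ G_2=5
G_2=5  [base 5] 5  →[5↦6]→  6 = 6  −1 ⇒ G_3=5
G_3=5  [base 6] 5  →[6↦7]→  5 = 5  −1 ⇒ G_4=4

4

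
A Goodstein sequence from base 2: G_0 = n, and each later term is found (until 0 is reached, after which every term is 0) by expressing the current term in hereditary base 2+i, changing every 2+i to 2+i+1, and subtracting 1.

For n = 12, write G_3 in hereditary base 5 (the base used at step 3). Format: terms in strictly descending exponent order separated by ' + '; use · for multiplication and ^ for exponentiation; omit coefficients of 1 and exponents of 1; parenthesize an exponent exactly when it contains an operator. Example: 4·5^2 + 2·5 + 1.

5^(5 + 1) + 2·5^2 + 2·5

12 —HB2→ 2^(2 + 1) + 2^2 —bump→ 3^(3 + 1) + 3^3 = 108 —(−1)→ 107
107 —HB3→ 3^(3 + 1) + 2·3^2 + 2·3 + 2 —bump→ 4^(4 + 1) + 2·4^2 + 2·4 + 2 = 1066 —(−1)→ 1065
1065 —HB4→ 4^(4 + 1) + 2·4^2 + 2·4 + 1 —bump→ 5^(5 + 1) + 2·5^2 + 2·5 + 1 = 15686 —(−1)→ 15685
15685 —HB5→ 5^(5 + 1) + 2·5^2 + 2·5 —bump→ 6^(6 + 1) + 2·6^2 + 2·6 = 280020 —(−1)→ 280019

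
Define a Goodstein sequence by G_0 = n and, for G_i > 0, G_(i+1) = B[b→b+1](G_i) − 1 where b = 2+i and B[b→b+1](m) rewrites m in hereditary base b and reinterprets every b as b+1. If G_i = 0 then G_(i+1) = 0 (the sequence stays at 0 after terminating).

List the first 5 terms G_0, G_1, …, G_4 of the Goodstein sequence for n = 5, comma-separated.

G_0 = 5. HB_2(5) = 2^2 + 1. Bump = 28. G_1 = 27.
G_1 = 27. HB_3(27) = 3^3. Bump = 256. G_2 = 255.
G_2 = 255. HB_4(255) = 3·4^3 + 3·4^2 + 3·4 + 3. Bump = 468. G_3 = 467.
G_3 = 467. HB_5(467) = 3·5^3 + 3·5^2 + 3·5 + 2. Bump = 776. G_4 = 775.

5, 27, 255, 467, 775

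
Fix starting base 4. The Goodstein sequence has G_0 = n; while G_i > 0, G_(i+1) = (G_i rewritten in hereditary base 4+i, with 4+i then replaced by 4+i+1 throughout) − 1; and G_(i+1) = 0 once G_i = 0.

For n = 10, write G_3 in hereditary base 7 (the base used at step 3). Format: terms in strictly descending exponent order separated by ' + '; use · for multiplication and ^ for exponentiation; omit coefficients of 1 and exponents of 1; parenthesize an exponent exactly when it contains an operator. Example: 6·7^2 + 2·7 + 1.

7 + 6

G_0 = 10. HB_4(10) = 2·4 + 2. Bump = 12. G_1 = 11.
G_1 = 11. HB_5(11) = 2·5 + 1. Bump = 13. G_2 = 12.
G_2 = 12. HB_6(12) = 2·6. Bump = 14. G_3 = 13.
G_3 = 13. HB_7(13) = 7 + 6. Bump = 14. G_4 = 13.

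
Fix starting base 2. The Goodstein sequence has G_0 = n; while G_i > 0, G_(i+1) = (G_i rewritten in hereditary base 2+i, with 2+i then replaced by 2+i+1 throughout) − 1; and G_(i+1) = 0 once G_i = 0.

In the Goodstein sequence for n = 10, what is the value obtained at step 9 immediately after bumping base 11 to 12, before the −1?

44580503598540

G_0=10  [base 2] 2^(2 + 1) + 2  →[2↦3]→  3^(3 + 1) + 3 = 84  −1 ⇒ G_1=83
G_1=83  [base 3] 3^(3 + 1) + 2  →[3↦4]→  4^(4 + 1) + 2 = 1026  −1 ⇒ G_2=1025
G_2=1025  [base 4] 4^(4 + 1) + 1  →[4↦5]→  5^(5 + 1) + 1 = 15626  −1 ⇒ G_3=15625
G_3=15625  [base 5] 5^(5 + 1)  →[5↦6]→  6^(6 + 1) = 279936  −1 ⇒ G_4=279935
G_4=279935  [base 6] 5·6^6 + 5·6^5 + 5·6^4 + 5·6^3 + 5·6^2 + 5·6 + 5  →[6↦7]→  5·7^7 + 5·7^5 + 5·7^4 + 5·7^3 + 5·7^2 + 5·7 + 5 = 4215755  −1 ⇒ G_5=4215754
G_5=4215754  [base 7] 5·7^7 + 5·7^5 + 5·7^4 + 5·7^3 + 5·7^2 + 5·7 + 4  →[7↦8]→  5·8^8 + 5·8^5 + 5·8^4 + 5·8^3 + 5·8^2 + 5·8 + 4 = 84073324  −1 ⇒ G_6=84073323
G_6=84073323  [base 8] 5·8^8 + 5·8^5 + 5·8^4 + 5·8^3 + 5·8^2 + 5·8 + 3  →[8↦9]→  5·9^9 + 5·9^5 + 5·9^4 + 5·9^3 + 5·9^2 + 5·9 + 3 = 1937434593  −1 ⇒ G_7=1937434592
G_7=1937434592  [base 9] 5·9^9 + 5·9^5 + 5·9^4 + 5·9^3 + 5·9^2 + 5·9 + 2  →[9↦10]→  5·10^10 + 5·10^5 + 5·10^4 + 5·10^3 + 5·10^2 + 5·10 + 2 = 50000555552  −1 ⇒ G_8=50000555551
G_8=50000555551  [base 10] 5·10^10 + 5·10^5 + 5·10^4 + 5·10^3 + 5·10^2 + 5·10 + 1  →[10↦11]→  5·11^11 + 5·11^5 + 5·11^4 + 5·11^3 + 5·11^2 + 5·11 + 1 = 1426559238831  −1 ⇒ G_9=1426559238830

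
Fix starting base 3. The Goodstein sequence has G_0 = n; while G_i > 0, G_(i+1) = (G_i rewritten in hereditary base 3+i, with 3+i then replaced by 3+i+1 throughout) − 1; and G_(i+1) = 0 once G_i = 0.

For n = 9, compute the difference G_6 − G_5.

1

G_0=9  [base 3] 3^2  →[3↦4]→  4^2 = 16  −1 ⇒ G_1=15
G_1=15  [base 4] 3·4 + 3  →[4↦5]→  3·5 + 3 = 18  −1 ⇒ G_2=17
G_2=17  [base 5] 3·5 + 2  →[5↦6]→  3·6 + 2 = 20  −1 ⇒ G_3=19
G_3=19  [base 6] 3·6 + 1  →[6↦7]→  3·7 + 1 = 22  −1 ⇒ G_4=21
G_4=21  [base 7] 3·7  →[7↦8]→  3·8 = 24  −1 ⇒ G_5=23
G_5=23  [base 8] 2·8 + 7  →[8↦9]→  2·9 + 7 = 25  −1 ⇒ G_6=24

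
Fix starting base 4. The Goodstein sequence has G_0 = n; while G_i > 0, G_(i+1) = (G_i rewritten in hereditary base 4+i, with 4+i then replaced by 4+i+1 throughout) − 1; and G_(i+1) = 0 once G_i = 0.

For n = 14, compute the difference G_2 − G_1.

2

[0] 14 ≡ 3·4 + 2 (base 4). Lift 5: 17. −1: 16.
[1] 16 ≡ 3·5 + 1 (base 5). Lift 6: 19. −1: 18.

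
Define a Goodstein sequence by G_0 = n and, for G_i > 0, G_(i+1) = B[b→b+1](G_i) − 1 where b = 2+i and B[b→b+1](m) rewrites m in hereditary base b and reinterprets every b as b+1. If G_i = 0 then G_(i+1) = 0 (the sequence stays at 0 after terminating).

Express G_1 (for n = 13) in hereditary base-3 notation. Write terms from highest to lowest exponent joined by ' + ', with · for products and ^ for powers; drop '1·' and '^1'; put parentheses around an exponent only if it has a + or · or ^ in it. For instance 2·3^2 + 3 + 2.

3^(3 + 1) + 3^3

G_0=13  [base 2] 2^(2 + 1) + 2^2 + 1  →[2↦3]→  3^(3 + 1) + 3^3 + 1 = 109  −1 ⇒ G_1=108
G_1=108  [base 3] 3^(3 + 1) + 3^3  →[3↦4]→  4^(4 + 1) + 4^4 = 1280  −1 ⇒ G_2=1279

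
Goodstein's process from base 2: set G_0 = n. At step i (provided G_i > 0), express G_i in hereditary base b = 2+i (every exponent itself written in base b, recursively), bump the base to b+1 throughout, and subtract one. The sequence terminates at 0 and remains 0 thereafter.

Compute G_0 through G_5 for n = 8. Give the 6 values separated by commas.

step 0: 8 = 2^(2 + 1); sub 3 for 2: 3^(3 + 1); = 81; G_1 = 81−1 = 80
step 1: 80 = 2·3^3 + 2·3^2 + 2·3 + 2; sub 4 for 3: 2·4^4 + 2·4^2 + 2·4 + 2; = 554; G_2 = 554−1 = 553
step 2: 553 = 2·4^4 + 2·4^2 + 2·4 + 1; sub 5 for 4: 2·5^5 + 2·5^2 + 2·5 + 1; = 6311; G_3 = 6311−1 = 6310
step 3: 6310 = 2·5^5 + 2·5^2 + 2·5; sub 6 for 5: 2·6^6 + 2·6^2 + 2·6; = 93396; G_4 = 93396−1 = 93395
step 4: 93395 = 2·6^6 + 2·6^2 + 6 + 5; sub 7 for 6: 2·7^7 + 2·7^2 + 7 + 5; = 1647196; G_5 = 1647196−1 = 1647195

8, 80, 553, 6310, 93395, 1647195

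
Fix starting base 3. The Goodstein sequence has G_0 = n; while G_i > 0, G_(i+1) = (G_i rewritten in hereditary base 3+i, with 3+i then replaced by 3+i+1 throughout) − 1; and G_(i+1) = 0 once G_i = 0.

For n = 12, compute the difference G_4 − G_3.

[0] 12 ≡ 3^2 + 3 (base 3). Lift 4: 20. −1: 19.
[1] 19 ≡ 4^2 + 3 (base 4). Lift 5: 28. −1: 27.
[2] 27 ≡ 5^2 + 2 (base 5). Lift 6: 38. −1: 37.
[3] 37 ≡ 6^2 + 1 (base 6). Lift 7: 50. −1: 49.

12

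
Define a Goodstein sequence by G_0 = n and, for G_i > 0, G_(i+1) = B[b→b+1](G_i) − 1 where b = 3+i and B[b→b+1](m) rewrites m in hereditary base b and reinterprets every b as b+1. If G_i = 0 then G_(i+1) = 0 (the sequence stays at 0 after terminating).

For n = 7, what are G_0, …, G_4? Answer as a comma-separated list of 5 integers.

7, 8, 9, 9, 9

G_0 = 7. HB_3(7) = 2·3 + 1. Bump = 9. G_1 = 8.
G_1 = 8. HB_4(8) = 2·4. Bump = 10. G_2 = 9.
G_2 = 9. HB_5(9) = 5 + 4. Bump = 10. G_3 = 9.
G_3 = 9. HB_6(9) = 6 + 3. Bump = 10. G_4 = 9.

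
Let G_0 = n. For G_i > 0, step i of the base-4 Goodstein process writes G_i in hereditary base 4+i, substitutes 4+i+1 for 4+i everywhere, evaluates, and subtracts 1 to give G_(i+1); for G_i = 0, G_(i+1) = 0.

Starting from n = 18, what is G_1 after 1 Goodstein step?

G_0 = 18. HB_4(18) = 4^2 + 2. Bump = 27. G_1 = 26.
G_1 = 26. HB_5(26) = 5^2 + 1. Bump = 37. G_2 = 36.

26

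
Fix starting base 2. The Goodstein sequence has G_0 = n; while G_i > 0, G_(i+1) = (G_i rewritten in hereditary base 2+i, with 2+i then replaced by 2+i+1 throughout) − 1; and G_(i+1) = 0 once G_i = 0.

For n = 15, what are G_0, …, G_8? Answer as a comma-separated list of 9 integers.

15, 111, 1283, 18752, 326593, 6588344, 150994943, 3524450280, 100077777775

G_0 = 15. HB_2(15) = 2^(2 + 1) + 2^2 + 2 + 1. Bump = 112. G_1 = 111.
G_1 = 111. HB_3(111) = 3^(3 + 1) + 3^3 + 3. Bump = 1284. G_2 = 1283.
G_2 = 1283. HB_4(1283) = 4^(4 + 1) + 4^4 + 3. Bump = 18753. G_3 = 18752.
G_3 = 18752. HB_5(18752) = 5^(5 + 1) + 5^5 + 2. Bump = 326594. G_4 = 326593.
G_4 = 326593. HB_6(326593) = 6^(6 + 1) + 6^6 + 1. Bump = 6588345. G_5 = 6588344.
G_5 = 6588344. HB_7(6588344) = 7^(7 + 1) + 7^7. Bump = 150994944. G_6 = 150994943.
G_6 = 150994943. HB_8(150994943) = 8^(8 + 1) + 7·8^7 + 7·8^6 + 7·8^5 + 7·8^4 + 7·8^3 + 7·8^2 + 7·8 + 7. Bump = 3524450281. G_7 = 3524450280.
G_7 = 3524450280. HB_9(3524450280) = 9^(9 + 1) + 7·9^7 + 7·9^6 + 7·9^5 + 7·9^4 + 7·9^3 + 7·9^2 + 7·9 + 6. Bump = 100077777776. G_8 = 100077777775.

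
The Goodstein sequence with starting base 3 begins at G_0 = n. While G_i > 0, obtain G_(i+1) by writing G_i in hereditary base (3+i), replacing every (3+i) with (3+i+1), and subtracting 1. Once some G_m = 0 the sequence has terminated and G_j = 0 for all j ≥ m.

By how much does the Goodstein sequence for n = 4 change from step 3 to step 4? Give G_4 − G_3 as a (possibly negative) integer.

G_0 = 4. HB_3(4) = 3 + 1. Bump = 5. G_1 = 4.
G_1 = 4. HB_4(4) = 4. Bump = 5. G_2 = 4.
G_2 = 4. HB_5(4) = 4. Bump = 4. G_3 = 3.
G_3 = 3. HB_6(3) = 3. Bump = 3. G_4 = 2.

-1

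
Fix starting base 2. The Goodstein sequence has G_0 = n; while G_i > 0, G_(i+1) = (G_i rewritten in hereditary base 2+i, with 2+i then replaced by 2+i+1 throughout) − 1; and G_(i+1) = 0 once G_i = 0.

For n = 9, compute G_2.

1023

[0] 9 ≡ 2^(2 + 1) + 1 (base 2). Lift 3: 82. −1: 81.
[1] 81 ≡ 3^(3 + 1) (base 3). Lift 4: 1024. −1: 1023.
[2] 1023 ≡ 3·4^4 + 3·4^3 + 3·4^2 + 3·4 + 3 (base 4). Lift 5: 9843. −1: 9842.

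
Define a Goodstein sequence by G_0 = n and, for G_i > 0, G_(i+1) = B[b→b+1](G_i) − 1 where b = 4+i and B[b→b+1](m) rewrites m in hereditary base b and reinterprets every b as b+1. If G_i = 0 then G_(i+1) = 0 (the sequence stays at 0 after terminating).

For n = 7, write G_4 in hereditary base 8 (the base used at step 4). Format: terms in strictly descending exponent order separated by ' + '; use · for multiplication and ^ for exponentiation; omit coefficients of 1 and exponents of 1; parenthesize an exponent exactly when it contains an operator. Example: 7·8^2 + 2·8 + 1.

[0] 7 ≡ 4 + 3 (base 4). Lift 5: 8. −1: 7.
[1] 7 ≡ 5 + 2 (base 5). Lift 6: 8. −1: 7.
[2] 7 ≡ 6 + 1 (base 6). Lift 7: 8. −1: 7.
[3] 7 ≡ 7 (base 7). Lift 8: 8. −1: 7.
[4] 7 ≡ 7 (base 8). Lift 9: 7. −1: 6.

7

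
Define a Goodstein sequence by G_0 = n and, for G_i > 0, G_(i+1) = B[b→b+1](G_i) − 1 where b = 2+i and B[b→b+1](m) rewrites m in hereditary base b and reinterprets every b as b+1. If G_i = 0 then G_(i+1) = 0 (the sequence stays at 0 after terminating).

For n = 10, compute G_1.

83

(0) 10|_2 = 2^(2 + 1) + 2 ↦ 3^(3 + 1) + 3|_3 = 84 ⇒ 83
(1) 83|_3 = 3^(3 + 1) + 2 ↦ 4^(4 + 1) + 2|_4 = 1026 ⇒ 1025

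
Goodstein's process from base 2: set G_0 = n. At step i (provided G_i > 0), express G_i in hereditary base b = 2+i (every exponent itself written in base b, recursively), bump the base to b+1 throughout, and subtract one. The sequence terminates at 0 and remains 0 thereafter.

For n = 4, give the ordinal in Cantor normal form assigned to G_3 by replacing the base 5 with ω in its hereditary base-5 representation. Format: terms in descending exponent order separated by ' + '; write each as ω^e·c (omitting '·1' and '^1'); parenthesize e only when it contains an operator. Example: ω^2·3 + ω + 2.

ω^2·2 + ω·2

base 2: 4 = 2^2; at 3: 3^3 = 27; next = 26
base 3: 26 = 2·3^2 + 2·3 + 2; at 4: 2·4^2 + 2·4 + 2 = 42; next = 41
base 4: 41 = 2·4^2 + 2·4 + 1; at 5: 2·5^2 + 2·5 + 1 = 61; next = 60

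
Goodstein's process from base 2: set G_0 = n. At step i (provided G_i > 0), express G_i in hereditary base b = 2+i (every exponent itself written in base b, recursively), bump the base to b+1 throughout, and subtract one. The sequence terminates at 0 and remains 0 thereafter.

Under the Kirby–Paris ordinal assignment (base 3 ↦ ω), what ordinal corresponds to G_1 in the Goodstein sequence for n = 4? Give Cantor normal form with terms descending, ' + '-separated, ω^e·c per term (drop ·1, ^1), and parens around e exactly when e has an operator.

ω^2·2 + ω·2 + 2

i=0: 4 = 2^2 (b=2); 2→3: 3^3 = 27; 27−1 = 26
i=1: 26 = 2·3^2 + 2·3 + 2 (b=3); 3→4: 2·4^2 + 2·4 + 2 = 42; 42−1 = 41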